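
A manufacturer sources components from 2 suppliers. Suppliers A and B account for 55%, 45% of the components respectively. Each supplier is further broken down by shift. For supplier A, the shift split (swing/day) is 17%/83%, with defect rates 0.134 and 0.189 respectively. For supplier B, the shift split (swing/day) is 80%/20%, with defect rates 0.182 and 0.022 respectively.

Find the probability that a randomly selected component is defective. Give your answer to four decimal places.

P(D|A) = 0.17·0.134 + 0.83·0.189 = 0.02278 + 0.15687 = 0.17965
P(D|B) = 0.8·0.182 + 0.2·0.022 = 0.1456 + 0.0044 = 0.15
By total probability over the outer partition,
P(D) = 0.55·0.17965 + 0.45·0.15
      = 0.0988075 + 0.0675 = 0.1663075

P(D) ≈ 0.1663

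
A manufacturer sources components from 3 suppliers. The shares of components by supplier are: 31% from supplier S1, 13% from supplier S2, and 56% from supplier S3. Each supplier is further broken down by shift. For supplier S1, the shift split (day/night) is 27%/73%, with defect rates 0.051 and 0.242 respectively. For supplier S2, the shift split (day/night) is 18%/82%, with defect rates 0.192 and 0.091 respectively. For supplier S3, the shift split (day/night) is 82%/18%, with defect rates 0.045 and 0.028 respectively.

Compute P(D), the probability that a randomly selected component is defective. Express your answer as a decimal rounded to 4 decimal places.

P(D|S1) = 0.27·0.051 + 0.73·0.242 = 0.01377 + 0.17666 = 0.19043
P(D|S2) = 0.18·0.192 + 0.82·0.091 = 0.03456 + 0.07462 = 0.10918
P(D|S3) = 0.82·0.045 + 0.18·0.028 = 0.0369 + 0.00504 = 0.04194
Then overall,
P(D) = 0.31·0.19043 + 0.13·0.10918 + 0.56·0.04194
      = 0.0590333 + 0.0141934 + 0.0234864 = 0.0967131

0.0967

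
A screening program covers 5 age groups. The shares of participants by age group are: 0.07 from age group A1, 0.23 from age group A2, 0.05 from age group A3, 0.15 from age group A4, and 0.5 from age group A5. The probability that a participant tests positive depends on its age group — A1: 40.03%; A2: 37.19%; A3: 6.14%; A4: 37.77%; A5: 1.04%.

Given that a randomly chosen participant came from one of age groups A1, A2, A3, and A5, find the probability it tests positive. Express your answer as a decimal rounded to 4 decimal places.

Let S = {A1, A2, A3, A5}.
P(S) = 0.07 + 0.23 + 0.05 + 0.5 = 0.85.
P(T ∩ S) = 0.4003·0.07 + 0.3719·0.23 + 0.0614·0.05 + 0.0104·0.5 = 0.028021 + 0.085537 + 0.00307 + 0.0052 = 0.121828.
P(T | S) = 0.121828 / 0.85 = 0.143327…

0.1433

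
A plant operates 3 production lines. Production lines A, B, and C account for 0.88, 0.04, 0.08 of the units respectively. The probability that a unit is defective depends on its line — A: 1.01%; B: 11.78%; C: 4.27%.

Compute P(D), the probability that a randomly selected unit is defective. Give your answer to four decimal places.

0.0170

P(D) = P(D|A)·P(A) + P(D|B)·P(B) + P(D|C)·P(C)
      = 0.0101·0.88 + 0.1178·0.04 + 0.0427·0.08
      = 0.008888 + 0.004712 + 0.003416 = 0.017016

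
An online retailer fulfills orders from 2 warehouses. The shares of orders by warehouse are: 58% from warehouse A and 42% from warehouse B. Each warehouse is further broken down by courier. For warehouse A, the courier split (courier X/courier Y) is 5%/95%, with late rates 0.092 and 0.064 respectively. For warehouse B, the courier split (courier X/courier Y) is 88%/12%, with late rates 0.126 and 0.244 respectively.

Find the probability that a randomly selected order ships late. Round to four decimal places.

P(L) ≈ 0.0968

P(L|A) = 0.05·0.092 + 0.95·0.064 = 0.0046 + 0.0608 = 0.0654
P(L|B) = 0.88·0.126 + 0.12·0.244 = 0.11088 + 0.02928 = 0.14016
By total probability over the outer partition,
P(L) = 0.58·0.0654 + 0.42·0.14016
      = 0.037932 + 0.0588672 = 0.0967992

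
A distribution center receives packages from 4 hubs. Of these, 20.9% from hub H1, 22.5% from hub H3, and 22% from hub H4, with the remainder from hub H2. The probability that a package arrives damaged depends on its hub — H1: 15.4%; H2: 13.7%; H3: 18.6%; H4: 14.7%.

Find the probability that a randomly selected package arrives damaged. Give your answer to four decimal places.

0.1538

P(H2) = 1 − (0.209 + 0.225 + 0.22) = 0.346.
P(D) = P(D|H1)·P(H1) + P(D|H2)·P(H2) + P(D|H3)·P(H3) + P(D|H4)·P(H4)
      = 0.154·0.209 + 0.137·0.346 + 0.186·0.225 + 0.147·0.22
      = 0.032186 + 0.047402 + 0.04185 + 0.03234 = 0.153778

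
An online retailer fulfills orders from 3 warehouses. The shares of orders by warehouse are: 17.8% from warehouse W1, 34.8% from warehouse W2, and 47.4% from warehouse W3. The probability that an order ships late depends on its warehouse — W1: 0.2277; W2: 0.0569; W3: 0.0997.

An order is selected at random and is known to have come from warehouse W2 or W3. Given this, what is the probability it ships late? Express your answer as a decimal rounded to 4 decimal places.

Let S = {W2, W3}.
P(S) = 0.348 + 0.474 = 0.822.
P(L ∩ S) = 0.0569·0.348 + 0.0997·0.474 = 0.0198012 + 0.0472578 = 0.067059.
P(L | S) = 0.067059 / 0.822 = 0.081580…

0.0816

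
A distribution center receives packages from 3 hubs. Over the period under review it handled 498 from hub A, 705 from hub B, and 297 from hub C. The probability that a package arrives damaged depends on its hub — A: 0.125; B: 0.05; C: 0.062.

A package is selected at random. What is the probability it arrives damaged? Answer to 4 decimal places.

P(D) ≈ 0.0773

Total: 498 + 705 + 297 = 1500.
P(A) = 498/1500 = 0.332. P(B) = 705/1500 = 0.47. P(C) = 297/1500 = 0.198.
By the law of total probability,
P(D) = P(D|A)·P(A) + P(D|B)·P(B) + P(D|C)·P(C)
      = 0.125·0.332 + 0.05·0.47 + 0.062·0.198
      = 0.0415 + 0.0235 + 0.012276 = 0.077276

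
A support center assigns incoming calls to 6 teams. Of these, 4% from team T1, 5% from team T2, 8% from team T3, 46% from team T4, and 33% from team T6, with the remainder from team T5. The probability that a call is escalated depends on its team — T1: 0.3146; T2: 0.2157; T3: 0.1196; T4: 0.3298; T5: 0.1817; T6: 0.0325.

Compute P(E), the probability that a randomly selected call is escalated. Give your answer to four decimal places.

P(T5) = 1 − (0.04 + 0.05 + 0.08 + 0.46 + 0.33) = 0.04.
Using total probability over the partition,
P(E) = P(E|T1)·P(T1) + P(E|T2)·P(T2) + P(E|T3)·P(T3) + P(E|T4)·P(T4) + P(E|T5)·P(T5) + P(E|T6)·P(T6)
      = 0.3146·0.04 + 0.2157·0.05 + 0.1196·0.08 + 0.3298·0.46 + 0.1817·0.04 + 0.0325·0.33
      = 0.012584 + 0.010785 + 0.009568 + 0.151708 + 0.007268 + 0.010725 = 0.202638

P(E) ≈ 0.2026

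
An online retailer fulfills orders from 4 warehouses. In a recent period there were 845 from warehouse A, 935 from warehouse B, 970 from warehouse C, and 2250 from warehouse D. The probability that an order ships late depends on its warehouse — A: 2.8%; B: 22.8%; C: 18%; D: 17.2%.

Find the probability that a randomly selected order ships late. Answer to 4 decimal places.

P(L) ≈ 0.1597

Total: 845 + 935 + 970 + 2250 = 5000.
P(A) = 845/5000 = 0.169. P(B) = 935/5000 = 0.187. P(C) = 970/5000 = 0.194. P(D) = 2250/5000 = 0.45.
P(L) = P(L|A)·P(A) + P(L|B)·P(B) + P(L|C)·P(C) + P(L|D)·P(D)
      = 0.028·0.169 + 0.228·0.187 + 0.18·0.194 + 0.172·0.45
      = 0.004732 + 0.042636 + 0.03492 + 0.0774 = 0.159688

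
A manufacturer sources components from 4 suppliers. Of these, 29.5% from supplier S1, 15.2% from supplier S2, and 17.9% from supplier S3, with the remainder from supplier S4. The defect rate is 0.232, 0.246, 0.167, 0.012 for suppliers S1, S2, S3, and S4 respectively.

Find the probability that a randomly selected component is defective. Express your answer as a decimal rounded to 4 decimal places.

P(S4) = 1 − (0.295 + 0.152 + 0.179) = 0.374.
By the law of total probability,
P(D) = P(D|S1)·P(S1) + P(D|S2)·P(S2) + P(D|S3)·P(S3) + P(D|S4)·P(S4)
      = 0.232·0.295 + 0.246·0.152 + 0.167·0.179 + 0.012·0.374
      = 0.06844 + 0.037392 + 0.029893 + 0.004488 = 0.140213

0.1402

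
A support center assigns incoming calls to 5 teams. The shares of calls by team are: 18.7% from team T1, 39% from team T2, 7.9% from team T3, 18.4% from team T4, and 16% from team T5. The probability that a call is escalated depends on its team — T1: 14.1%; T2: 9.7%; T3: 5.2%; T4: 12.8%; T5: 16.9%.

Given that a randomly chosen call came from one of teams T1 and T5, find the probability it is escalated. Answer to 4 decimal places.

Let S = {T1, T5}.
P(S) = 0.187 + 0.16 = 0.347.
P(E ∩ S) = 0.141·0.187 + 0.169·0.16 = 0.026367 + 0.02704 = 0.053407.
P(E | S) = 0.053407 / 0.347 = 0.153911…

0.1539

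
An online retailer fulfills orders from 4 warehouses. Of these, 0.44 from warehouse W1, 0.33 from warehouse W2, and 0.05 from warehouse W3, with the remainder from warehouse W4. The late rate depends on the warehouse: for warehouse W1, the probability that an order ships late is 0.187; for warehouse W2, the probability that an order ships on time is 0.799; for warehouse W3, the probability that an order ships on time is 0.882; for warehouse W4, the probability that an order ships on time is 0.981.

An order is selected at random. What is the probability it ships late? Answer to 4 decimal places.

0.1579

P(W4) = 1 − (0.44 + 0.33 + 0.05) = 0.18.
P(L|W2) = 1 − 0.799 = 0.201.
P(L|W3) = 1 − 0.882 = 0.118.
P(L|W4) = 1 − 0.981 = 0.019.
By the law of total probability,
P(L) = P(L|W1)·P(W1) + P(L|W2)·P(W2) + P(L|W3)·P(W3) + P(L|W4)·P(W4)
      = 0.187·0.44 + 0.201·0.33 + 0.118·0.05 + 0.019·0.18
      = 0.08228 + 0.06633 + 0.0059 + 0.00342 = 0.15793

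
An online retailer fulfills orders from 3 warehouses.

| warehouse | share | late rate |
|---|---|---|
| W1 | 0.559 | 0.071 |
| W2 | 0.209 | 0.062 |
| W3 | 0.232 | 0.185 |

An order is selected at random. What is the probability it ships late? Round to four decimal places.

P(L) = P(L|W1)·P(W1) + P(L|W2)·P(W2) + P(L|W3)·P(W3)
      = 0.071·0.559 + 0.062·0.209 + 0.185·0.232
      = 0.039689 + 0.012958 + 0.04292 = 0.095567

P(L) ≈ 0.0956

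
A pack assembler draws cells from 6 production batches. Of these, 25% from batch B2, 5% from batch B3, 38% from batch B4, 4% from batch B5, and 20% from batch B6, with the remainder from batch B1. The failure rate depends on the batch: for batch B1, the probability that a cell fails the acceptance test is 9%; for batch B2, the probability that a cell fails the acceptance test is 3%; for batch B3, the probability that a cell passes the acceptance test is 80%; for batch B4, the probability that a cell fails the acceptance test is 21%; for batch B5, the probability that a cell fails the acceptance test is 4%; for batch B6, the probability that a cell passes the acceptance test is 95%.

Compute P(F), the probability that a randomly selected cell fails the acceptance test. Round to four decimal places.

P(B1) = 1 − (0.25 + 0.05 + 0.38 + 0.04 + 0.2) = 0.08.
P(F|B3) = 1 − 0.8 = 0.2.
P(F|B6) = 1 − 0.95 = 0.05.
By the law of total probability,
P(F) = P(F|B1)·P(B1) + P(F|B2)·P(B2) + P(F|B3)·P(B3) + P(F|B4)·P(B4) + P(F|B5)·P(B5) + P(F|B6)·P(B6)
      = 0.09·0.08 + 0.03·0.25 + 0.2·0.05 + 0.21·0.38 + 0.04·0.04 + 0.05·0.2
      = 0.0072 + 0.0075 + 0.01 + 0.0798 + 0.0016 + 0.01 = 0.1161

P(F) ≈ 0.1161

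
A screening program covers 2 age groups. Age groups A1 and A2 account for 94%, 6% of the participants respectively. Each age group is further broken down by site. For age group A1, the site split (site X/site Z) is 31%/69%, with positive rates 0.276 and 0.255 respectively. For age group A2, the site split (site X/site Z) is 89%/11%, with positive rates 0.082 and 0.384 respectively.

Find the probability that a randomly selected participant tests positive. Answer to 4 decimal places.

P(T) ≈ 0.2527

P(T|A1) = 0.31·0.276 + 0.69·0.255 = 0.08556 + 0.17595 = 0.26151
P(T|A2) = 0.89·0.082 + 0.11·0.384 = 0.07298 + 0.04224 = 0.11522
By total probability over the outer partition,
P(T) = 0.94·0.26151 + 0.06·0.11522
      = 0.2458194 + 0.0069132 = 0.2527326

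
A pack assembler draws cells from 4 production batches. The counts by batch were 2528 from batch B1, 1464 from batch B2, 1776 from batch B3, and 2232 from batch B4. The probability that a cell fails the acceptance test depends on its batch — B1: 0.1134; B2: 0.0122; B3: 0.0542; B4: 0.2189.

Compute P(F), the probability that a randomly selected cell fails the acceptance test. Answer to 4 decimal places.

Total: 2528 + 1464 + 1776 + 2232 = 8000.
P(B1) = 2528/8000 = 0.316. P(B2) = 1464/8000 = 0.183. P(B3) = 1776/8000 = 0.222. P(B4) = 2232/8000 = 0.279.
Using total probability over the partition,
P(F) = P(F|B1)·P(B1) + P(F|B2)·P(B2) + P(F|B3)·P(B3) + P(F|B4)·P(B4)
      = 0.1134·0.316 + 0.0122·0.183 + 0.0542·0.222 + 0.2189·0.279
      = 0.0358344 + 0.0022326 + 0.0120324 + 0.0610731 = 0.1111725

0.1112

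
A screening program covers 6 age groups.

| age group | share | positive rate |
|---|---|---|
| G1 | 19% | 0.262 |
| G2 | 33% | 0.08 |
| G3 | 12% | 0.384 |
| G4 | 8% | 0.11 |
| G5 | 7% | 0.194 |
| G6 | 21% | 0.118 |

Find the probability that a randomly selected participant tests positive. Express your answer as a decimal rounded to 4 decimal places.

By the law of total probability,
P(T) = P(T|G1)·P(G1) + P(T|G2)·P(G2) + P(T|G3)·P(G3) + P(T|G4)·P(G4) + P(T|G5)·P(G5) + P(T|G6)·P(G6)
      = 0.262·0.19 + 0.08·0.33 + 0.384·0.12 + 0.11·0.08 + 0.194·0.07 + 0.118·0.21
      = 0.04978 + 0.0264 + 0.04608 + 0.0088 + 0.01358 + 0.02478 = 0.16942

0.1694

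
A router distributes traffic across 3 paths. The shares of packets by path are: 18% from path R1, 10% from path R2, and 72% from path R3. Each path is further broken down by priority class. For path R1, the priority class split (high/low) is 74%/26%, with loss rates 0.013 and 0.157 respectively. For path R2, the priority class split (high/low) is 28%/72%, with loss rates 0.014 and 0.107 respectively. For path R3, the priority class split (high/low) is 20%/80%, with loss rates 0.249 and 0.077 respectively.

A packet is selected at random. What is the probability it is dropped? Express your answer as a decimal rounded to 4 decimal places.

P(L|R1) = 0.74·0.013 + 0.26·0.157 = 0.00962 + 0.04082 = 0.05044
P(L|R2) = 0.28·0.014 + 0.72·0.107 = 0.00392 + 0.07704 = 0.08096
P(L|R3) = 0.2·0.249 + 0.8·0.077 = 0.0498 + 0.0616 = 0.1114
Then overall,
P(L) = 0.18·0.05044 + 0.1·0.08096 + 0.72·0.1114
      = 0.0090792 + 0.008096 + 0.080208 = 0.0973832

0.0974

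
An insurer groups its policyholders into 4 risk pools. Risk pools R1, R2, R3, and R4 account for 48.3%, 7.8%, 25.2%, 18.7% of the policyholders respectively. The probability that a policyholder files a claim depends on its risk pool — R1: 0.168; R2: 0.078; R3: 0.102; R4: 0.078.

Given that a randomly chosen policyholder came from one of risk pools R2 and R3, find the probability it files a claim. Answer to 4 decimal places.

Let S = {R2, R3}.
P(S) = 0.078 + 0.252 = 0.33.
P(C ∩ S) = 0.078·0.078 + 0.102·0.252 = 0.006084 + 0.025704 = 0.031788.
P(C | S) = 0.031788 / 0.33 = 0.096327…

P(C|S) ≈ 0.0963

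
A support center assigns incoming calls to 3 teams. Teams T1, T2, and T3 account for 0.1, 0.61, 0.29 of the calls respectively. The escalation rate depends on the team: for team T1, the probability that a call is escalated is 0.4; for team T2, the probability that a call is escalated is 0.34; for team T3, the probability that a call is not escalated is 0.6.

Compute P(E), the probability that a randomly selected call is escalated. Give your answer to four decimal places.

P(E|T3) = 1 − 0.6 = 0.4.
P(E) = P(E|T1)·P(T1) + P(E|T2)·P(T2) + P(E|T3)·P(T3)
      = 0.4·0.1 + 0.34·0.61 + 0.4·0.29
      = 0.04 + 0.2074 + 0.116 = 0.3634

0.3634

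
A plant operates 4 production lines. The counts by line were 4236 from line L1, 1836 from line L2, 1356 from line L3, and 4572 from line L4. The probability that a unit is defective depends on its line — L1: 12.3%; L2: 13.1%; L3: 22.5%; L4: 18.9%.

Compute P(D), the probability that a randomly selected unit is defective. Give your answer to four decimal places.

Total: 4236 + 1836 + 1356 + 4572 = 12000.
P(L1) = 4236/12000 = 0.353. P(L2) = 1836/12000 = 0.153. P(L3) = 1356/12000 = 0.113. P(L4) = 4572/12000 = 0.381.
Summing over the partition,
P(D) = P(D|L1)·P(L1) + P(D|L2)·P(L2) + P(D|L3)·P(L3) + P(D|L4)·P(L4)
      = 0.123·0.353 + 0.131·0.153 + 0.225·0.113 + 0.189·0.381
      = 0.043419 + 0.020043 + 0.025425 + 0.072009 = 0.160896

P(D) ≈ 0.1609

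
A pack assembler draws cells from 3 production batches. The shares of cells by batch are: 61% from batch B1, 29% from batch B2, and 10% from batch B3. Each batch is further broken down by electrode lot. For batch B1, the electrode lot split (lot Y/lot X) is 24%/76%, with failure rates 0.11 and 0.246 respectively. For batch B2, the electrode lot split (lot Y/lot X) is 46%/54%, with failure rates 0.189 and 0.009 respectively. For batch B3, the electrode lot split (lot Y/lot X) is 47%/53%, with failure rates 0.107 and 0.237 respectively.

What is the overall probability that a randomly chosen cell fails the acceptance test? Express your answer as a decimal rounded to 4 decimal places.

P(F|B1) = 0.24·0.11 + 0.76·0.246 = 0.0264 + 0.18696 = 0.21336
P(F|B2) = 0.46·0.189 + 0.54·0.009 = 0.08694 + 0.00486 = 0.0918
P(F|B3) = 0.47·0.107 + 0.53·0.237 = 0.05029 + 0.12561 = 0.1759
Then overall,
P(F) = 0.61·0.21336 + 0.29·0.0918 + 0.1·0.1759
      = 0.1301496 + 0.026622 + 0.01759 = 0.1743616

0.1744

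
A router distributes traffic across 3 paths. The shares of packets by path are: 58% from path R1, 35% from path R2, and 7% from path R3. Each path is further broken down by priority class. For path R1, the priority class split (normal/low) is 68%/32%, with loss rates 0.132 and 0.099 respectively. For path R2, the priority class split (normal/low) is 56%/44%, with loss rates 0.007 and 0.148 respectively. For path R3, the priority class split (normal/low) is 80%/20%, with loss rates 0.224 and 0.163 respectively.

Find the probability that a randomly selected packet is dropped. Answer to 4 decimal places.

0.1094

P(L|R1) = 0.68·0.132 + 0.32·0.099 = 0.08976 + 0.03168 = 0.12144
P(L|R2) = 0.56·0.007 + 0.44·0.148 = 0.00392 + 0.06512 = 0.06904
P(L|R3) = 0.8·0.224 + 0.2·0.163 = 0.1792 + 0.0326 = 0.2118
Then overall,
P(L) = 0.58·0.12144 + 0.35·0.06904 + 0.07·0.2118
      = 0.0704352 + 0.024164 + 0.014826 = 0.1094252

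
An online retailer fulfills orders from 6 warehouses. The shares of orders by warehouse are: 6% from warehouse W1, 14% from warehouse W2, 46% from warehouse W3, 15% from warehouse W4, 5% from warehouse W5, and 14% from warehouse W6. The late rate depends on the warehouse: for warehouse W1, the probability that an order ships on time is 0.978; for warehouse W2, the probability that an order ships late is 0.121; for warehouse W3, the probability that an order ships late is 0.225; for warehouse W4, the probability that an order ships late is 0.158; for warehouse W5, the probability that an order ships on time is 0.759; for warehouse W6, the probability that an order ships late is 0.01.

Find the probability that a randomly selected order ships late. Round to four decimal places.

P(L|W1) = 1 − 0.978 = 0.022.
P(L|W5) = 1 − 0.759 = 0.241.
Using total probability over the partition,
P(L) = P(L|W1)·P(W1) + P(L|W2)·P(W2) + P(L|W3)·P(W3) + P(L|W4)·P(W4) + P(L|W5)·P(W5) + P(L|W6)·P(W6)
      = 0.022·0.06 + 0.121·0.14 + 0.225·0.46 + 0.158·0.15 + 0.241·0.05 + 0.01·0.14
      = 0.00132 + 0.01694 + 0.1035 + 0.0237 + 0.01205 + 0.0014 = 0.15891

P(L) ≈ 0.1589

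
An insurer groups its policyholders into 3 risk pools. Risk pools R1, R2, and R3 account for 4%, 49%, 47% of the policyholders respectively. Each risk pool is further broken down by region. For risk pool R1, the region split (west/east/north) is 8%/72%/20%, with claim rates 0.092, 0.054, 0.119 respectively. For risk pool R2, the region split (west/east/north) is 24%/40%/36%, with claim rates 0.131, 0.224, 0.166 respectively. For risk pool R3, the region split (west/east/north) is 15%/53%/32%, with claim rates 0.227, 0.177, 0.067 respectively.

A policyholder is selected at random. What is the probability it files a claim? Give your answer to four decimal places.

0.1616

P(C|R1) = 0.08·0.092 + 0.72·0.054 + 0.2·0.119 = 0.00736 + 0.03888 + 0.0238 = 0.07004
P(C|R2) = 0.24·0.131 + 0.4·0.224 + 0.36·0.166 = 0.03144 + 0.0896 + 0.05976 = 0.1808
P(C|R3) = 0.15·0.227 + 0.53·0.177 + 0.32·0.067 = 0.03405 + 0.09381 + 0.02144 = 0.1493
By total probability over the outer partition,
P(C) = 0.04·0.07004 + 0.49·0.1808 + 0.47·0.1493
      = 0.0028016 + 0.088592 + 0.070171 = 0.1615646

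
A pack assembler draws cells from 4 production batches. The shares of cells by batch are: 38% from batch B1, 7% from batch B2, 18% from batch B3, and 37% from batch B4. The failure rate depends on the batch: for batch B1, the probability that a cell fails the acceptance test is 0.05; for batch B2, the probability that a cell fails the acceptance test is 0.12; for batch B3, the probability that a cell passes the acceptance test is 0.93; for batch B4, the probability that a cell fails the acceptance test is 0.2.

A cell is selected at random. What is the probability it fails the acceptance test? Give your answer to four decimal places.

0.1140

P(F|B3) = 1 − 0.93 = 0.07.
P(F) = P(F|B1)·P(B1) + P(F|B2)·P(B2) + P(F|B3)·P(B3) + P(F|B4)·P(B4)
      = 0.05·0.38 + 0.12·0.07 + 0.07·0.18 + 0.2·0.37
      = 0.019 + 0.0084 + 0.0126 + 0.074 = 0.114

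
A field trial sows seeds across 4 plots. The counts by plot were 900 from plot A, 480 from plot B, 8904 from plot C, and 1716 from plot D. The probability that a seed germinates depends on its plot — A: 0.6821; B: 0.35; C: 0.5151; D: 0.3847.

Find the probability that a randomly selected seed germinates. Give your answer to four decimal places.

Total: 900 + 480 + 8904 + 1716 = 12000.
P(A) = 900/12000 = 0.075. P(B) = 480/12000 = 0.04. P(C) = 8904/12000 = 0.742. P(D) = 1716/12000 = 0.143.
P(G) = P(G|A)·P(A) + P(G|B)·P(B) + P(G|C)·P(C) + P(G|D)·P(D)
      = 0.6821·0.075 + 0.35·0.04 + 0.5151·0.742 + 0.3847·0.143
      = 0.0511575 + 0.014 + 0.3822042 + 0.0550121 = 0.5023738

0.5024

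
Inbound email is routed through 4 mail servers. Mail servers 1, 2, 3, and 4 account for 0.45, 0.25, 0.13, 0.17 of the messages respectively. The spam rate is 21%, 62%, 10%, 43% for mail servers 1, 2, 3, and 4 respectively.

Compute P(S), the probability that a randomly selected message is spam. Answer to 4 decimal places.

P(S) = P(S|1)·P(1) + P(S|2)·P(2) + P(S|3)·P(3) + P(S|4)·P(4)
      = 0.21·0.45 + 0.62·0.25 + 0.1·0.13 + 0.43·0.17
      = 0.0945 + 0.155 + 0.013 + 0.0731 = 0.3356

P(S) ≈ 0.3356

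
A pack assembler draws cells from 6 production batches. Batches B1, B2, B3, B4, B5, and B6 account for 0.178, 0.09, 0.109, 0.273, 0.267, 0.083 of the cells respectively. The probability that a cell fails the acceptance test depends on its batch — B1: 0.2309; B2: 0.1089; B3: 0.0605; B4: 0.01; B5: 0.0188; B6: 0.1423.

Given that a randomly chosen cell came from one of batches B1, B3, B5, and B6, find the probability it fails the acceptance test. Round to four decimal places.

P(F|S) ≈ 0.1013

Let S = {B1, B3, B5, B6}.
P(S) = 0.178 + 0.109 + 0.267 + 0.083 = 0.637.
P(F ∩ S) = 0.2309·0.178 + 0.0605·0.109 + 0.0188·0.267 + 0.1423·0.083 = 0.0411002 + 0.0065945 + 0.0050196 + 0.0118109 = 0.0645252.
P(F | S) = 0.0645252 / 0.637 = 0.101295…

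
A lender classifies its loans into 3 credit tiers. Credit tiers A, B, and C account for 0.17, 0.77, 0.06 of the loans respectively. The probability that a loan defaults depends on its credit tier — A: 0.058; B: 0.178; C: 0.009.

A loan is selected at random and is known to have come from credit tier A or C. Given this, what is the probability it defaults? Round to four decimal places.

Let S = {A, C}.
P(S) = 0.17 + 0.06 = 0.23.
P(D ∩ S) = 0.058·0.17 + 0.009·0.06 = 0.00986 + 0.00054 = 0.0104.
P(D | S) = 0.0104 / 0.23 = 0.045217…

0.0452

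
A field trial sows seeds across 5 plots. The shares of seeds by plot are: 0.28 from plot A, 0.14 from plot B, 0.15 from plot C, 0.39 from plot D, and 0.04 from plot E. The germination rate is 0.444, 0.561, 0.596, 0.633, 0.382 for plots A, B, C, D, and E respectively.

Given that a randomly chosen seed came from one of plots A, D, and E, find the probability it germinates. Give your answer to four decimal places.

Let S = {A, D, E}.
P(S) = 0.28 + 0.39 + 0.04 = 0.71.
P(G ∩ S) = 0.444·0.28 + 0.633·0.39 + 0.382·0.04 = 0.12432 + 0.24687 + 0.01528 = 0.38647.
P(G | S) = 0.38647 / 0.71 = 0.544324…

P(G|S) ≈ 0.5443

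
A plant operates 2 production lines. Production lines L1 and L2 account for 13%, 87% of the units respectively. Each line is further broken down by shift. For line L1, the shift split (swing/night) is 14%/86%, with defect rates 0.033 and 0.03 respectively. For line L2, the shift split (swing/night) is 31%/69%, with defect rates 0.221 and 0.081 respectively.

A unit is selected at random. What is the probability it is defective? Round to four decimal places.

P(D|L1) = 0.14·0.033 + 0.86·0.03 = 0.00462 + 0.0258 = 0.03042
P(D|L2) = 0.31·0.221 + 0.69·0.081 = 0.06851 + 0.05589 = 0.1244
Then overall,
P(D) = 0.13·0.03042 + 0.87·0.1244
      = 0.0039546 + 0.108228 = 0.1121826

P(D) ≈ 0.1122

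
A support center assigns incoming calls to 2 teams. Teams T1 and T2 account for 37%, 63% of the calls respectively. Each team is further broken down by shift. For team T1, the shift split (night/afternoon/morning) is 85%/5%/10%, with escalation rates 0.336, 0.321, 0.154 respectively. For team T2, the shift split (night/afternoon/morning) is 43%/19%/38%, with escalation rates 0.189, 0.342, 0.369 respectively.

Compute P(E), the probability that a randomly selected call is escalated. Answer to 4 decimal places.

P(E) ≈ 0.2978

P(E|T1) = 0.85·0.336 + 0.05·0.321 + 0.1·0.154 = 0.2856 + 0.01605 + 0.0154 = 0.31705
P(E|T2) = 0.43·0.189 + 0.19·0.342 + 0.38·0.369 = 0.08127 + 0.06498 + 0.14022 = 0.28647
Then overall,
P(E) = 0.37·0.31705 + 0.63·0.28647
      = 0.1173085 + 0.1804761 = 0.2977846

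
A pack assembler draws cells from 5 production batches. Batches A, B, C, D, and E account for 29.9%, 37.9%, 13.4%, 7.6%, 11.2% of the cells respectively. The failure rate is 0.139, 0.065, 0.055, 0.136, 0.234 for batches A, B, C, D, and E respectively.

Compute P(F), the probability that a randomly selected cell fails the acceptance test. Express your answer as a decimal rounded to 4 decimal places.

0.1101

By the law of total probability,
P(F) = P(F|A)·P(A) + P(F|B)·P(B) + P(F|C)·P(C) + P(F|D)·P(D) + P(F|E)·P(E)
      = 0.139·0.299 + 0.065·0.379 + 0.055·0.134 + 0.136·0.076 + 0.234·0.112
      = 0.041561 + 0.024635 + 0.00737 + 0.010336 + 0.026208 = 0.11011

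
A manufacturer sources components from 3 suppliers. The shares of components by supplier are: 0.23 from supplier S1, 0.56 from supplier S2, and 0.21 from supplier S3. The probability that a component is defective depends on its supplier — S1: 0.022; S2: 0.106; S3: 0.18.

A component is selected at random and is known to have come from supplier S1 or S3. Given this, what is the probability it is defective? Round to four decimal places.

Let S = {S1, S3}.
P(S) = 0.23 + 0.21 = 0.44.
P(D ∩ S) = 0.022·0.23 + 0.18·0.21 = 0.00506 + 0.0378 = 0.04286.
P(D | S) = 0.04286 / 0.44 = 0.097409…

0.0974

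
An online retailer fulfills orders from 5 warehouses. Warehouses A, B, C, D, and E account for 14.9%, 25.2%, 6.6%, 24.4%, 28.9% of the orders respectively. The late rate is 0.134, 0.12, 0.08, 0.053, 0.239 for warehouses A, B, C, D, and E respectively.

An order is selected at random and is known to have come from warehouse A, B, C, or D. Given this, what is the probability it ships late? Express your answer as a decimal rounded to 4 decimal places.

0.0962

Let S = {A, B, C, D}.
P(S) = 0.149 + 0.252 + 0.066 + 0.244 = 0.711.
P(L ∩ S) = 0.134·0.149 + 0.12·0.252 + 0.08·0.066 + 0.053·0.244 = 0.019966 + 0.03024 + 0.00528 + 0.012932 = 0.068418.
P(L | S) = 0.068418 / 0.711 = 0.096228…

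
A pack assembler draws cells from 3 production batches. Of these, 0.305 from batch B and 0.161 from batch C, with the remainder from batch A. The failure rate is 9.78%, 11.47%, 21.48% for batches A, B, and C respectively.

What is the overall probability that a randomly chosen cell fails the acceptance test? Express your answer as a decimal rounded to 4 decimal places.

P(A) = 1 − (0.305 + 0.161) = 0.534.
P(F) = P(F|A)·P(A) + P(F|B)·P(B) + P(F|C)·P(C)
      = 0.0978·0.534 + 0.1147·0.305 + 0.2148·0.161
      = 0.0522252 + 0.0349835 + 0.0345828 = 0.1217915

P(F) ≈ 0.1218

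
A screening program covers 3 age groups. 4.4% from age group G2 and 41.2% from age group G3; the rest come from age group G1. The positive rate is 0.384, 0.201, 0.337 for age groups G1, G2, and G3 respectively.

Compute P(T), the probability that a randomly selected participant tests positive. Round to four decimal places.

0.3566

P(G1) = 1 − (0.044 + 0.412) = 0.544.
P(T) = P(T|G1)·P(G1) + P(T|G2)·P(G2) + P(T|G3)·P(G3)
      = 0.384·0.544 + 0.201·0.044 + 0.337·0.412
      = 0.208896 + 0.008844 + 0.138844 = 0.356584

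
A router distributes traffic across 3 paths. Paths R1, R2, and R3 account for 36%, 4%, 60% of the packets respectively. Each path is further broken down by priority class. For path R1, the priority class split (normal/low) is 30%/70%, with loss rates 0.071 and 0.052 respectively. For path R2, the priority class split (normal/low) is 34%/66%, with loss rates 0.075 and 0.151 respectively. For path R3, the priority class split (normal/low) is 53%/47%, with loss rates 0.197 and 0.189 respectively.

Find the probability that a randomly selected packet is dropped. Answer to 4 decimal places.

P(L|R1) = 0.3·0.071 + 0.7·0.052 = 0.0213 + 0.0364 = 0.0577
P(L|R2) = 0.34·0.075 + 0.66·0.151 = 0.0255 + 0.09966 = 0.12516
P(L|R3) = 0.53·0.197 + 0.47·0.189 = 0.10441 + 0.08883 = 0.19324
By total probability over the outer partition,
P(L) = 0.36·0.0577 + 0.04·0.12516 + 0.6·0.19324
      = 0.020772 + 0.0050064 + 0.115944 = 0.1417224

P(L) ≈ 0.1417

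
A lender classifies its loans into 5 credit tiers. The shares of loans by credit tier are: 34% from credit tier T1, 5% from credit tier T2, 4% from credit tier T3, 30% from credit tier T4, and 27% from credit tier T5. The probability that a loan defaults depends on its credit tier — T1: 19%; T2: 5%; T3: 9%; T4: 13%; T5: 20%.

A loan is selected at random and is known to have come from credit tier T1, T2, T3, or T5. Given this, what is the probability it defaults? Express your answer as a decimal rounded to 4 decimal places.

Let S = {T1, T2, T3, T5}.
P(S) = 0.34 + 0.05 + 0.04 + 0.27 = 0.7.
P(D ∩ S) = 0.19·0.34 + 0.05·0.05 + 0.09·0.04 + 0.2·0.27 = 0.0646 + 0.0025 + 0.0036 + 0.054 = 0.1247.
P(D | S) = 0.1247 / 0.7 = 0.178143…

0.1781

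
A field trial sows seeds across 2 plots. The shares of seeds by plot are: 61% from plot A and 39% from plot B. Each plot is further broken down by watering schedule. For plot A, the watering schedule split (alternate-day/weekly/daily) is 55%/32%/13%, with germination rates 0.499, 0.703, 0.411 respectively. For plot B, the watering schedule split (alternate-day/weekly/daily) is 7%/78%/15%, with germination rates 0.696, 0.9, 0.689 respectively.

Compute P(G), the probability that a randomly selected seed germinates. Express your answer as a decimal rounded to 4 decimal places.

P(G|A) = 0.55·0.499 + 0.32·0.703 + 0.13·0.411 = 0.27445 + 0.22496 + 0.05343 = 0.55284
P(G|B) = 0.07·0.696 + 0.78·0.9 + 0.15·0.689 = 0.04872 + 0.702 + 0.10335 = 0.85407
Then overall,
P(G) = 0.61·0.55284 + 0.39·0.85407
      = 0.3372324 + 0.3330873 = 0.6703197

P(G) ≈ 0.6703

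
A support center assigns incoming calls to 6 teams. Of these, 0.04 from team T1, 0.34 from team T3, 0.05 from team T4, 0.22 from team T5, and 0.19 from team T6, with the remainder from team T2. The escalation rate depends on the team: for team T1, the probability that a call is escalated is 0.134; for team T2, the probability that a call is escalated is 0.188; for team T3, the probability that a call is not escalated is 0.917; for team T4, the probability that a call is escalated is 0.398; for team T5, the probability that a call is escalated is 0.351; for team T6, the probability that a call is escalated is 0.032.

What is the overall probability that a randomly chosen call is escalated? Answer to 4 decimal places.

P(T2) = 1 − (0.04 + 0.34 + 0.05 + 0.22 + 0.19) = 0.16.
P(E|T3) = 1 − 0.917 = 0.083.
P(E) = P(E|T1)·P(T1) + P(E|T2)·P(T2) + P(E|T3)·P(T3) + P(E|T4)·P(T4) + P(E|T5)·P(T5) + P(E|T6)·P(T6)
      = 0.134·0.04 + 0.188·0.16 + 0.083·0.34 + 0.398·0.05 + 0.351·0.22 + 0.032·0.19
      = 0.00536 + 0.03008 + 0.02822 + 0.0199 + 0.07722 + 0.00608 = 0.16686

P(E) ≈ 0.1669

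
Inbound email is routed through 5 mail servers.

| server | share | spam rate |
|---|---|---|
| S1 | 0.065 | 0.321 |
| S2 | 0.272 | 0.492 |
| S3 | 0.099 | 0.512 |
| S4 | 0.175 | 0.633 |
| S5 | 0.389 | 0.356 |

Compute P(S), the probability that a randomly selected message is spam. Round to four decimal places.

P(S) ≈ 0.4546

P(S) = P(S|S1)·P(S1) + P(S|S2)·P(S2) + P(S|S3)·P(S3) + P(S|S4)·P(S4) + P(S|S5)·P(S5)
      = 0.321·0.065 + 0.492·0.272 + 0.512·0.099 + 0.633·0.175 + 0.356·0.389
      = 0.020865 + 0.133824 + 0.050688 + 0.110775 + 0.138484 = 0.454636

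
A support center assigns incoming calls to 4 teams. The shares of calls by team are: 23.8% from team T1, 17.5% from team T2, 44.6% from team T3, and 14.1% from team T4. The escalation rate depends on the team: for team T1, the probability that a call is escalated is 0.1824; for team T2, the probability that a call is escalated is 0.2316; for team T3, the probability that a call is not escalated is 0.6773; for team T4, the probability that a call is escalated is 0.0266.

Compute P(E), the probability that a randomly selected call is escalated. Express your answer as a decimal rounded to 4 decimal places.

0.2316

P(E|T3) = 1 − 0.6773 = 0.3227.
Summing over the partition,
P(E) = P(E|T1)·P(T1) + P(E|T2)·P(T2) + P(E|T3)·P(T3) + P(E|T4)·P(T4)
      = 0.1824·0.238 + 0.2316·0.175 + 0.3227·0.446 + 0.0266·0.141
      = 0.0434112 + 0.04053 + 0.1439242 + 0.0037506 = 0.231616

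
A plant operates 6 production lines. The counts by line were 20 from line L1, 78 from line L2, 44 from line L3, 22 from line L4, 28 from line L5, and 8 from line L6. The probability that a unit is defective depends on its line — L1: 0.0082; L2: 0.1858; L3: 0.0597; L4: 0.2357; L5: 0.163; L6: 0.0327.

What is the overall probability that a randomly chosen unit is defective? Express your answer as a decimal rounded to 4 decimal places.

0.1365

Total: 20 + 78 + 44 + 22 + 28 + 8 = 200.
P(L1) = 20/200 = 0.1. P(L2) = 78/200 = 0.39. P(L3) = 44/200 = 0.22. P(L4) = 22/200 = 0.11. P(L5) = 28/200 = 0.14. P(L6) = 8/200 = 0.04.
P(D) = P(D|L1)·P(L1) + P(D|L2)·P(L2) + P(D|L3)·P(L3) + P(D|L4)·P(L4) + P(D|L5)·P(L5) + P(D|L6)·P(L6)
      = 0.0082·0.1 + 0.1858·0.39 + 0.0597·0.22 + 0.2357·0.11 + 0.163·0.14 + 0.0327·0.04
      = 0.00082 + 0.072462 + 0.013134 + 0.025927 + 0.02282 + 0.001308 = 0.136471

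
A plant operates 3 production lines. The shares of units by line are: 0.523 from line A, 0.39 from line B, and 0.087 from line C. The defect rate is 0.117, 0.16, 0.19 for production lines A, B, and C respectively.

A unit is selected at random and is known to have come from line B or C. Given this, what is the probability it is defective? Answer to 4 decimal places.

P(D|S) ≈ 0.1655

Let S = {B, C}.
P(S) = 0.39 + 0.087 = 0.477.
P(D ∩ S) = 0.16·0.39 + 0.19·0.087 = 0.0624 + 0.01653 = 0.07893.
P(D | S) = 0.07893 / 0.477 = 0.165472…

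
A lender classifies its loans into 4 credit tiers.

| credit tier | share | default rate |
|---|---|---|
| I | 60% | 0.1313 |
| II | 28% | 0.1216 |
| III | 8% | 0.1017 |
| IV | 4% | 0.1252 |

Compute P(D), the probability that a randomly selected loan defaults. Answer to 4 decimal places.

P(D) ≈ 0.1260

P(D) = P(D|I)·P(I) + P(D|II)·P(II) + P(D|III)·P(III) + P(D|IV)·P(IV)
      = 0.1313·0.6 + 0.1216·0.28 + 0.1017·0.08 + 0.1252·0.04
      = 0.07878 + 0.034048 + 0.008136 + 0.005008 = 0.125972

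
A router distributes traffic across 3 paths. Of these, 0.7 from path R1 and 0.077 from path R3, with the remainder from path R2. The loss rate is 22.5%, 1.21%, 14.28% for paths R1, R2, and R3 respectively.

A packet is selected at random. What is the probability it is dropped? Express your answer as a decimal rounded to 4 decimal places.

0.1712

P(R2) = 1 − (0.7 + 0.077) = 0.223.
P(L) = P(L|R1)·P(R1) + P(L|R2)·P(R2) + P(L|R3)·P(R3)
      = 0.225·0.7 + 0.0121·0.223 + 0.1428·0.077
      = 0.1575 + 0.0026983 + 0.0109956 = 0.1711939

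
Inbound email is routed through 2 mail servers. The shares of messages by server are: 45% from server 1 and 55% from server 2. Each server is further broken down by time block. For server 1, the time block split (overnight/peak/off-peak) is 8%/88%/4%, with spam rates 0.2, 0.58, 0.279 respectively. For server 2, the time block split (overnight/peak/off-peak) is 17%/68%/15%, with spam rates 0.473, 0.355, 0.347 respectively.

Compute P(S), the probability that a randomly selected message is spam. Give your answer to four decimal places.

P(S) ≈ 0.4475

P(S|1) = 0.08·0.2 + 0.88·0.58 + 0.04·0.279 = 0.016 + 0.5104 + 0.01116 = 0.53756
P(S|2) = 0.17·0.473 + 0.68·0.355 + 0.15·0.347 = 0.08041 + 0.2414 + 0.05205 = 0.37386
Then overall,
P(S) = 0.45·0.53756 + 0.55·0.37386
      = 0.241902 + 0.205623 = 0.447525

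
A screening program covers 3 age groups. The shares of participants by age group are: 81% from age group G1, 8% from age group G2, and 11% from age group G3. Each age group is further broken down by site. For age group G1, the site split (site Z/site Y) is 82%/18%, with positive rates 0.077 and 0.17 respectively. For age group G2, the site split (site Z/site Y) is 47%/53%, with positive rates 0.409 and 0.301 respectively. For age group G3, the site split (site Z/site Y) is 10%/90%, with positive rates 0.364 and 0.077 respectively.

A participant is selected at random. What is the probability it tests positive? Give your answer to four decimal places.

P(T|G1) = 0.82·0.077 + 0.18·0.17 = 0.06314 + 0.0306 = 0.09374
P(T|G2) = 0.47·0.409 + 0.53·0.301 = 0.19223 + 0.15953 = 0.35176
P(T|G3) = 0.1·0.364 + 0.9·0.077 = 0.0364 + 0.0693 = 0.1057
Then overall,
P(T) = 0.81·0.09374 + 0.08·0.35176 + 0.11·0.1057
      = 0.0759294 + 0.0281408 + 0.011627 = 0.1156972

0.1157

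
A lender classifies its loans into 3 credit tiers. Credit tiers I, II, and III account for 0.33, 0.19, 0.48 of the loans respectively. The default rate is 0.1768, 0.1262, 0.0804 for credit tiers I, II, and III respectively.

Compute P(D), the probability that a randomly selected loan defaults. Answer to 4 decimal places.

P(D) ≈ 0.1209

P(D) = P(D|I)·P(I) + P(D|II)·P(II) + P(D|III)·P(III)
      = 0.1768·0.33 + 0.1262·0.19 + 0.0804·0.48
      = 0.058344 + 0.023978 + 0.038592 = 0.120914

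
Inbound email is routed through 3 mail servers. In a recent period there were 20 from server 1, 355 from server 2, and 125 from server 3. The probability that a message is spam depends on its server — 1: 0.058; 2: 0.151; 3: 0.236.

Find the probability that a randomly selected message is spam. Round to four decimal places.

Total: 20 + 355 + 125 = 500.
P(1) = 20/500 = 0.04. P(2) = 355/500 = 0.71. P(3) = 125/500 = 0.25.
P(S) = P(S|1)·P(1) + P(S|2)·P(2) + P(S|3)·P(3)
      = 0.058·0.04 + 0.151·0.71 + 0.236·0.25
      = 0.00232 + 0.10721 + 0.059 = 0.16853

0.1685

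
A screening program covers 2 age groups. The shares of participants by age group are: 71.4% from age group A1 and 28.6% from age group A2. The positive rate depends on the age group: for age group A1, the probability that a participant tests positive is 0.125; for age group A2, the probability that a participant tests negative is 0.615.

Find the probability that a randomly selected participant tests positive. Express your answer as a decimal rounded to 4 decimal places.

P(T|A2) = 1 − 0.615 = 0.385.
P(T) = P(T|A1)·P(A1) + P(T|A2)·P(A2)
      = 0.125·0.714 + 0.385·0.286
      = 0.08925 + 0.11011 = 0.19936

P(T) ≈ 0.1994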